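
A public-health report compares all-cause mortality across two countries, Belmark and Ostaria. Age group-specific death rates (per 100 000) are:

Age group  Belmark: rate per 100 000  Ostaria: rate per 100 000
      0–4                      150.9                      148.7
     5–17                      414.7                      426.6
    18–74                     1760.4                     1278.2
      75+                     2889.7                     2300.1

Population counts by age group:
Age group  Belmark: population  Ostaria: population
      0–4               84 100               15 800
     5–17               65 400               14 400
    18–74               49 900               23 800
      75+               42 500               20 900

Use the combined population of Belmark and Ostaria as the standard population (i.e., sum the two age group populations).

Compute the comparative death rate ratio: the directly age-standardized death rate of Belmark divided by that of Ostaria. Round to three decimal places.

Combined standard total = 316 800; weights = 0.3153, 0.2519, 0.2326, 0.2001.
Belmark: 0.3153×150.9 + 0.2519×414.7 + 0.2326×1760.4 + 0.2001×2889.7 = 1139.8877 per 100 000.
Ostaria: 0.3153×148.7 + 0.2519×426.6 + 0.2326×1278.2 + 0.2001×2300.1 = 912.0186 per 100 000.
Ratio = 1139.8877 ÷ 912.0186 = 1.24985.

1.250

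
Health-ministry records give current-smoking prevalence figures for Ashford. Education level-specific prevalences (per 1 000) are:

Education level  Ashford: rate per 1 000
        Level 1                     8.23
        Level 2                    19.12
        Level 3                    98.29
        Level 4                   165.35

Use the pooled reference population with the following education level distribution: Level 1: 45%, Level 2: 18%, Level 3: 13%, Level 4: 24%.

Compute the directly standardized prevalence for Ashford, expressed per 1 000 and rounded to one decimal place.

Standard weights: 0.45, 0.18, 0.13, 0.24.
Standardized rate: 0.4500×8.23 + 0.1800×19.12 + 0.1300×98.29 + 0.2400×165.35 = 59.6068 per 1 000.

59.6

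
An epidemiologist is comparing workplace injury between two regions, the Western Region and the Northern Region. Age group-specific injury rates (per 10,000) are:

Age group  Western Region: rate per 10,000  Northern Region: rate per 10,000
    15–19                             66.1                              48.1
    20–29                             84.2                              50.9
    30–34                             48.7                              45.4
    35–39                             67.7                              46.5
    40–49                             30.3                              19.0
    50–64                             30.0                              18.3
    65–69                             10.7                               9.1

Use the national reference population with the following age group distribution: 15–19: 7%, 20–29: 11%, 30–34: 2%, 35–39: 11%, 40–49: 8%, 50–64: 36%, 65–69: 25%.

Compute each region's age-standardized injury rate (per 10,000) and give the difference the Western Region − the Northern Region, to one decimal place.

Standard weights: 0.07, 0.11, 0.02, 0.11, 0.08, 0.36, 0.25.
The Western Region: 0.0700×66.1 + 0.1100×84.2 + 0.0200×48.7 + 0.1100×67.7 + 0.0800×30.3 + 0.3600×30.0 + 0.2500×10.7 = 38.2090 per 10,000.
The Northern Region: 0.0700×48.1 + 0.1100×50.9 + 0.0200×45.4 + 0.1100×46.5 + 0.0800×19.0 + 0.3600×18.3 + 0.2500×9.1 = 25.3720 per 10,000.
Difference = 38.2090 − 25.3720 = 12.8370.

12.8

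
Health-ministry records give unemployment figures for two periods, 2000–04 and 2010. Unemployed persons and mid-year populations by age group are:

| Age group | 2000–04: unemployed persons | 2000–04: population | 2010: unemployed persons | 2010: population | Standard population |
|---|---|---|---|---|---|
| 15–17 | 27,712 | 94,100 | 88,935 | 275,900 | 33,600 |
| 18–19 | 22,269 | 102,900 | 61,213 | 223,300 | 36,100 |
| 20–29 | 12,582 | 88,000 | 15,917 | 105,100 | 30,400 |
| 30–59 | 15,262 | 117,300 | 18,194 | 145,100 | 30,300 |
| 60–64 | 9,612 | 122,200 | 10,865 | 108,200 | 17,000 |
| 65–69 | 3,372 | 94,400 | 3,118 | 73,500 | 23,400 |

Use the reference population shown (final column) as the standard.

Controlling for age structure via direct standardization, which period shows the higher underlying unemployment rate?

Age-specific rates per 1,000 for 2000–04: 294.495, 216.414, 142.977, 130.111, 78.658, 35.720.
For 2010: 322.345, 274.129, 151.446, 125.389, 100.416, 42.422.
Standard total = 170,800; weights = 0.1967, 0.2114, 0.1780, 0.1774, 0.0995, 0.1370.
2000–04: 0.1967×294.495 + 0.2114×216.414 + 0.1780×142.977 + 0.1774×130.111 + 0.0995×78.658 + 0.1370×35.720 = 164.9268 per 1,000.
2010: 0.1967×322.345 + 0.2114×274.129 + 0.1780×151.446 + 0.1774×125.389 + 0.0995×100.416 + 0.1370×42.422 = 186.3575 per 1,000.

2010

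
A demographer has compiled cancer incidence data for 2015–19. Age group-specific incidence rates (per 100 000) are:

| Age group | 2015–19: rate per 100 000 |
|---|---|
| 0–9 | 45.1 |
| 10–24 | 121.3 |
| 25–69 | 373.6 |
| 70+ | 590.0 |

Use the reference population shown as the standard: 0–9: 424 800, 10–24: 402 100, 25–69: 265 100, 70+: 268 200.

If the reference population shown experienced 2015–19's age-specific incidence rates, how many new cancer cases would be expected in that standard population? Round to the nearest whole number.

Expected new cancer cases = Σ (standard pop × age-specific rate ÷ 100 000)
= 424 800×45.1/100 000 + 402 100×121.3/100 000 + 265 100×373.6/100 000 + 268 200×590.0/100 000
= 191.58 + 487.75 + 990.41 + 1582.38 = 3252.13.

3252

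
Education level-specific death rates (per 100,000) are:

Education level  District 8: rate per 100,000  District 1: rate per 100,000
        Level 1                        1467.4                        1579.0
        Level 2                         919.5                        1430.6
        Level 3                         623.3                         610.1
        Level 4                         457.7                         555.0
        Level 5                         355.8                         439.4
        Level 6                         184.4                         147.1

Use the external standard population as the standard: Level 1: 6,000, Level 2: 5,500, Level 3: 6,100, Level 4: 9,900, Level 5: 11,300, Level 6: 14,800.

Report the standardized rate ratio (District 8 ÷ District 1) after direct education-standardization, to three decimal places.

0.859

Standard total = 53,600; weights = 0.1119, 0.1026, 0.1138, 0.1847, 0.2108, 0.2761.
District 8: 0.1119×1467.4 + 0.1026×919.5 + 0.1138×623.3 + 0.1847×457.7 + 0.2108×355.8 + 0.2761×184.4 = 540.0125 per 100,000.
District 1: 0.1119×1579.0 + 0.1026×1430.6 + 0.1138×610.1 + 0.1847×555.0 + 0.2108×439.4 + 0.2761×147.1 = 628.7446 per 100,000.
Ratio = 540.0125 ÷ 628.7446 = 0.85887.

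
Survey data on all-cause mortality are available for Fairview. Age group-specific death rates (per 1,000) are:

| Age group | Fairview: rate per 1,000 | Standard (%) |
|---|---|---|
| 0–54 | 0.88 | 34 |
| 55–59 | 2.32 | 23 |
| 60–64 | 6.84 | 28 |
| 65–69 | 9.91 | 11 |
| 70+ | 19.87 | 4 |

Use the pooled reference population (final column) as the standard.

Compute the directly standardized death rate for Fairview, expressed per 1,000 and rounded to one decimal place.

Standard weights: 0.34, 0.23, 0.28, 0.11, 0.04.
Standardized rate: 0.3400×0.88 + 0.2300×2.32 + 0.2800×6.84 + 0.1100×9.91 + 0.0400×19.87 = 4.6329 per 1,000.

4.6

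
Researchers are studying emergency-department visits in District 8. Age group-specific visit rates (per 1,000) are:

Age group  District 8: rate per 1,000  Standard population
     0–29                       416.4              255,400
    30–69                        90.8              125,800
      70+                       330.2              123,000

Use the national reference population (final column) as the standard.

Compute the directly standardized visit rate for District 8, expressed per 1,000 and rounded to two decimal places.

Standard total = 504,200; weights = 0.5065, 0.2495, 0.2440.
Standardized rate: 0.5065×416.4 + 0.2495×90.8 + 0.2440×330.2 = 314.1329 per 1,000.

314.13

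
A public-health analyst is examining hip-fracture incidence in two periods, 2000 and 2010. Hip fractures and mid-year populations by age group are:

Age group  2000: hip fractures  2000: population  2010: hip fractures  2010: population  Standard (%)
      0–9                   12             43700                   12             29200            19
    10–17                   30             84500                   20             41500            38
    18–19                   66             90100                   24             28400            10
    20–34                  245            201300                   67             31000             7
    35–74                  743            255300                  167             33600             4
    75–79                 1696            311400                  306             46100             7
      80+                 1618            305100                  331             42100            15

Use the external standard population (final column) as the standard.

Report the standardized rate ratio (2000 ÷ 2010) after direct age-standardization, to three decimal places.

0.700

Age-specific rates per 100000 for 2000: 27.46, 35.50, 73.25, 121.71, 291.03, 544.64, 530.32.
For 2010: 41.10, 48.19, 84.51, 216.13, 497.02, 663.77, 786.22.
Standard weights: 0.19, 0.38, 0.10, 0.07, 0.04, 0.07, 0.15.
2000: 0.1900×27.46 + 0.3800×35.50 + 0.1000×73.25 + 0.0700×121.71 + 0.0400×291.03 + 0.0700×544.64 + 0.1500×530.32 = 163.8668 per 100000.
2010: 0.1900×41.10 + 0.3800×48.19 + 0.1000×84.51 + 0.0700×216.13 + 0.0400×497.02 + 0.0700×663.77 + 0.1500×786.22 = 233.9799 per 100000.
Ratio = 163.8668 ÷ 233.9799 = 0.70035.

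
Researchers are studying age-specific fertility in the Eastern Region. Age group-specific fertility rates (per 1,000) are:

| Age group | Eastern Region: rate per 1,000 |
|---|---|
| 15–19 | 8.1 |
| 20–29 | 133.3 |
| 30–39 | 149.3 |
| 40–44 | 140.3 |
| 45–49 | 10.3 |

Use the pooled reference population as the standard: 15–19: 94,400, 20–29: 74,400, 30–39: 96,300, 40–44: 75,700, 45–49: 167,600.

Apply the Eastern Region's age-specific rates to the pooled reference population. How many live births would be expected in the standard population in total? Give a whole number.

37407

Expected live births = Σ (standard pop × age-specific rate ÷ 1,000)
= 94,400×8.1/1,000 + 74,400×133.3/1,000 + 96,300×149.3/1,000 + 75,700×140.3/1,000 + 167,600×10.3/1,000
= 764.64 + 9917.52 + 14377.59 + 10620.71 + 1726.28 = 37406.74.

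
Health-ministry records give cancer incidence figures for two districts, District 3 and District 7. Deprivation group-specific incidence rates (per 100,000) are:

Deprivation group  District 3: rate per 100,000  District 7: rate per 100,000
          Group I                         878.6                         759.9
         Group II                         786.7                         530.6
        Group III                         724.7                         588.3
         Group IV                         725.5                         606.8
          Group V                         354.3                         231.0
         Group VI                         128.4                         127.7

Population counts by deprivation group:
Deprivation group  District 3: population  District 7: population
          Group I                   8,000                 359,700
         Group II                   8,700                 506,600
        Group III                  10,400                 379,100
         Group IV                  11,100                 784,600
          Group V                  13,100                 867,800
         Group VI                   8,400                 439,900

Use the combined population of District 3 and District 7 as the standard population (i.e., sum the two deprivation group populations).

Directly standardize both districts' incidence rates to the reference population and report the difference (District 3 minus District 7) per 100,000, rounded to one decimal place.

Combined standard total = 3,397,400; weights = 0.1082, 0.1517, 0.1146, 0.2342, 0.2593, 0.1320.
District 3: 0.1082×878.6 + 0.1517×786.7 + 0.1146×724.7 + 0.2342×725.5 + 0.2593×354.3 + 0.1320×128.4 = 576.2240 per 100,000.
District 7: 0.1082×759.9 + 0.1517×530.6 + 0.1146×588.3 + 0.2342×606.8 + 0.2593×231.0 + 0.1320×127.7 = 449.0324 per 100,000.
Difference = 576.2240 − 449.0324 = 127.1915.

127.2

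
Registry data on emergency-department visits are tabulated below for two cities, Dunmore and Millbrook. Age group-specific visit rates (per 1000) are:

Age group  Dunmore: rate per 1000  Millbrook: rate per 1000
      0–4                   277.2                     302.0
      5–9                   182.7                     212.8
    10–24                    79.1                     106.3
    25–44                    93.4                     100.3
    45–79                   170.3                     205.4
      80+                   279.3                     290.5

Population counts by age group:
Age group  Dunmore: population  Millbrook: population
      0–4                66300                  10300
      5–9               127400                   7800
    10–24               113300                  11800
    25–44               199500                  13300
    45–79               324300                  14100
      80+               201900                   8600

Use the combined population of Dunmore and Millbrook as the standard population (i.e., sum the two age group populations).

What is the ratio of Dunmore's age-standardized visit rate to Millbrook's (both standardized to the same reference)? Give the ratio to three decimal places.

Combined standard total = 1098600; weights = 0.0697, 0.1231, 0.1139, 0.1937, 0.3080, 0.1916.
Dunmore: 0.0697×277.2 + 0.1231×182.7 + 0.1139×79.1 + 0.1937×93.4 + 0.3080×170.3 + 0.1916×279.3 = 174.8841 per 1000.
Millbrook: 0.0697×302.0 + 0.1231×212.8 + 0.1139×106.3 + 0.1937×100.3 + 0.3080×205.4 + 0.1916×290.5 = 197.7092 per 1000.
Ratio = 174.8841 ÷ 197.7092 = 0.88455.

0.885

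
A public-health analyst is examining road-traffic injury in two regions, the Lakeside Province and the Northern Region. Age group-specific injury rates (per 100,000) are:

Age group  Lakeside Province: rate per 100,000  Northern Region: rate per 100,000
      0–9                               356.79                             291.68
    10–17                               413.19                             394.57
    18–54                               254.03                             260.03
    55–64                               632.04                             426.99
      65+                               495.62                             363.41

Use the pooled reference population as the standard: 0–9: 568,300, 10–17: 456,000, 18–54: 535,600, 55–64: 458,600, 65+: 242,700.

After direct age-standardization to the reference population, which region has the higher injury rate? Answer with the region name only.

Lakeside Province

Standard total = 2,261,200; weights = 0.2513, 0.2017, 0.2369, 0.2028, 0.1073.
The Lakeside Province: 0.2513×356.79 + 0.2017×413.19 + 0.2369×254.03 + 0.2028×632.04 + 0.1073×495.62 = 414.5486 per 100,000.
The Northern Region: 0.2513×291.68 + 0.2017×394.57 + 0.2369×260.03 + 0.2028×426.99 + 0.1073×363.41 = 340.0738 per 100,000.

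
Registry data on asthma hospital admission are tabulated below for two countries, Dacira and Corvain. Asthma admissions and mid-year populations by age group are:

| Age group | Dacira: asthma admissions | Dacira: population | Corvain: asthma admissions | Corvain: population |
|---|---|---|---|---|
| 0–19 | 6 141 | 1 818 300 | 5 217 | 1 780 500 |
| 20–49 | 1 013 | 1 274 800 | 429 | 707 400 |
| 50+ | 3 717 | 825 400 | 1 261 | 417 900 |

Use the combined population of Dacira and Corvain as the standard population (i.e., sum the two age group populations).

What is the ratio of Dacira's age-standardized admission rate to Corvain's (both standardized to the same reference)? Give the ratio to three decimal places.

Age-specific rates per 10 000 for Dacira: 33.77, 7.95, 45.03.
For Corvain: 29.30, 6.06, 30.17.
Combined standard total = 6 824 300; weights = 0.5274, 0.2905, 0.1822.
Dacira: 0.5274×33.77 + 0.2905×7.95 + 0.1822×45.03 = 28.3229 per 10 000.
Corvain: 0.5274×29.30 + 0.2905×6.06 + 0.1822×30.17 = 22.7107 per 10 000.
Ratio = 28.3229 ÷ 22.7107 = 1.24712.

1.247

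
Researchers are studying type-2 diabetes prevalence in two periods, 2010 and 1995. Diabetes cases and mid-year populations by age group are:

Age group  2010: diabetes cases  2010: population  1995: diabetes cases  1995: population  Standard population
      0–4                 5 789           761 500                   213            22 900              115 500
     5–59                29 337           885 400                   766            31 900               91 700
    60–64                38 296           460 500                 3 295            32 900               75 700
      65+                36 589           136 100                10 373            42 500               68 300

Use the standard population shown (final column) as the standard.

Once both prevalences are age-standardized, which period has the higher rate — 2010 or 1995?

2010

Age-specific rates per 1 000 for 2010: 7.602, 33.134, 83.162, 268.839.
For 1995: 9.301, 24.013, 100.152, 244.071.
Standard total = 351 200; weights = 0.3289, 0.2611, 0.2155, 0.1945.
2010: 0.3289×7.602 + 0.2611×33.134 + 0.2155×83.162 + 0.1945×268.839 = 81.3596 per 1 000.
1995: 0.3289×9.301 + 0.2611×24.013 + 0.2155×100.152 + 0.1945×244.071 = 78.3821 per 1 000.
The crude rates (49.04 vs 112.50) would put 1995 higher, but that reflects its age composition; once standardized to a common age structure, 2010 has the higher underlying rate.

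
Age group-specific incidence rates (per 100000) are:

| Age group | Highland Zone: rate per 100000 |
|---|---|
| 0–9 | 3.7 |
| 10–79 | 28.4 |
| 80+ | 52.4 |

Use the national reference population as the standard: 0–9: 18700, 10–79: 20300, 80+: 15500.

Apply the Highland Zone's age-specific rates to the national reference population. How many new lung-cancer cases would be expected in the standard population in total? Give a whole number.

15

Expected new lung-cancer cases = Σ (standard pop × age-specific rate ÷ 100000)
= 18700×3.7/100000 + 20300×28.4/100000 + 15500×52.4/100000
= 0.69 + 5.77 + 8.12 = 14.58.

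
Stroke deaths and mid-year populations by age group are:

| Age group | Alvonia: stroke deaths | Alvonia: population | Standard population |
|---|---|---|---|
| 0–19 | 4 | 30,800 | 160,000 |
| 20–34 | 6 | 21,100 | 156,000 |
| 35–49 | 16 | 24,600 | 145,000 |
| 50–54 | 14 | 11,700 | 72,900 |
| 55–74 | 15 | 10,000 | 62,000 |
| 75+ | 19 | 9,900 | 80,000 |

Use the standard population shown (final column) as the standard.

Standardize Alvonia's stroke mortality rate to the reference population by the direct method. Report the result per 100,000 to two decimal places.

72.97

Age-specific rates per 100,000 for Alvonia: 12.99, 28.44, 65.04, 119.66, 150.00, 191.92.
Standard total = 675,900; weights = 0.2367, 0.2308, 0.2145, 0.1079, 0.0917, 0.1184.
Standardized rate: 0.2367×12.99 + 0.2308×28.44 + 0.2145×65.04 + 0.1079×119.66 + 0.0917×150.00 + 0.1184×191.92 = 72.9715 per 100,000.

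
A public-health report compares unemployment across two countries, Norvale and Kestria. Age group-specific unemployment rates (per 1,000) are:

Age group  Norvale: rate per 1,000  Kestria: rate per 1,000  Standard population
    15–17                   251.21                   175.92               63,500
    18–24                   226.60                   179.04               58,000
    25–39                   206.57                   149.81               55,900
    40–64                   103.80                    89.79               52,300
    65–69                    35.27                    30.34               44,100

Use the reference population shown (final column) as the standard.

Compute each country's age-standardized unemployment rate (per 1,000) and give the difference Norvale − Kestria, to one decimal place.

Standard total = 273,800; weights = 0.2319, 0.2118, 0.2042, 0.1910, 0.1611.
Norvale: 0.2319×251.21 + 0.2118×226.60 + 0.2042×206.57 + 0.1910×103.80 + 0.1611×35.27 = 173.9446 per 1,000.
Kestria: 0.2319×175.92 + 0.2118×179.04 + 0.2042×149.81 + 0.1910×89.79 + 0.1611×30.34 = 131.3500 per 1,000.
Difference = 173.9446 − 131.3500 = 42.5946.

42.6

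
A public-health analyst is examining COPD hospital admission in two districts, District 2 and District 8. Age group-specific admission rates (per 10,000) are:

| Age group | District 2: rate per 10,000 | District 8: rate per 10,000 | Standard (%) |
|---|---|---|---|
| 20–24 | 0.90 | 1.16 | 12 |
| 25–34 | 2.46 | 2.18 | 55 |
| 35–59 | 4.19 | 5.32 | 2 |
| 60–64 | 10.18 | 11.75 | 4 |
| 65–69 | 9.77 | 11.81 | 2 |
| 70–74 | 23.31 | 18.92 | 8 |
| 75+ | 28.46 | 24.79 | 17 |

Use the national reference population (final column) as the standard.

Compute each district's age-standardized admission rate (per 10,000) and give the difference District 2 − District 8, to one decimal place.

1.0

Standard weights: 0.12, 0.55, 0.02, 0.04, 0.02, 0.08, 0.17.
District 2: 0.1200×0.90 + 0.5500×2.46 + 0.0200×4.19 + 0.0400×10.18 + 0.0200×9.77 + 0.0800×23.31 + 0.1700×28.46 = 8.8504 per 10,000.
District 8: 0.1200×1.16 + 0.5500×2.18 + 0.0200×5.32 + 0.0400×11.75 + 0.0200×11.81 + 0.0800×18.92 + 0.1700×24.79 = 7.8787 per 10,000.
Difference = 8.8504 − 7.8787 = 0.9717.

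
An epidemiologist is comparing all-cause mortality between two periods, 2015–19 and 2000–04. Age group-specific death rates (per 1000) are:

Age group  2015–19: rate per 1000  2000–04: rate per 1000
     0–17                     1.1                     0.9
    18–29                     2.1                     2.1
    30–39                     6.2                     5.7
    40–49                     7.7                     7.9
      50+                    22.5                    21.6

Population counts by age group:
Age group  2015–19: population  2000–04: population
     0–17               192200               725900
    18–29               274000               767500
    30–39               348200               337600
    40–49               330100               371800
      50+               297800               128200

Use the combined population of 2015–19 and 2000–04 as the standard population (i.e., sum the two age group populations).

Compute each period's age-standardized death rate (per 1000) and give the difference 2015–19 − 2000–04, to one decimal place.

0.2

Combined standard total = 3773300; weights = 0.2433, 0.2760, 0.1818, 0.1860, 0.1129.
2015–19: 0.2433×1.1 + 0.2760×2.1 + 0.1818×6.2 + 0.1860×7.7 + 0.1129×22.5 = 5.9467 per 1000.
2000–04: 0.2433×0.9 + 0.2760×2.1 + 0.1818×5.7 + 0.1860×7.9 + 0.1129×21.6 = 5.7427 per 1000.
Difference = 5.9467 − 5.7427 = 0.2039.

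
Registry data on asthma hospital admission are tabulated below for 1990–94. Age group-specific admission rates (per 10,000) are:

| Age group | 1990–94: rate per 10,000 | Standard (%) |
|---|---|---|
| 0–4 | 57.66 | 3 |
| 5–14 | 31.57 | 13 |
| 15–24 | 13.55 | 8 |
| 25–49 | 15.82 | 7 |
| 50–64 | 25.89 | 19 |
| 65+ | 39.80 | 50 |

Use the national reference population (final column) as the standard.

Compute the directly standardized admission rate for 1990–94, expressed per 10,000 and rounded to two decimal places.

32.84

Standard weights: 0.03, 0.13, 0.08, 0.07, 0.19, 0.50.
Standardized rate: 0.0300×57.66 + 0.1300×31.57 + 0.0800×13.55 + 0.0700×15.82 + 0.1900×25.89 + 0.5000×39.80 = 32.8444 per 10,000.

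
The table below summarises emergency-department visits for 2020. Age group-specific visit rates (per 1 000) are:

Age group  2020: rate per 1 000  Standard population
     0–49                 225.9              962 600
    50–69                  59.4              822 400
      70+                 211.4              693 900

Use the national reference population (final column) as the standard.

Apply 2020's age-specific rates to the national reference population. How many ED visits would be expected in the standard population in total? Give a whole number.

Expected ED visits = Σ (standard pop × age-specific rate ÷ 1 000)
= 962 600×225.9/1 000 + 822 400×59.4/1 000 + 693 900×211.4/1 000
= 217451.34 + 48850.56 + 146690.46 = 412992.36.

412992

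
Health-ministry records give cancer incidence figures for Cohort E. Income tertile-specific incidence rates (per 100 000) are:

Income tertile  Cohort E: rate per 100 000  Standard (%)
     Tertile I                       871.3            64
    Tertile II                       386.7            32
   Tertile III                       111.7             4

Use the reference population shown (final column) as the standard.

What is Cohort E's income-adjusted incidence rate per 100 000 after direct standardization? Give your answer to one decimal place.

685.8

Standard weights: 0.64, 0.32, 0.04.
Standardized rate: 0.6400×871.3 + 0.3200×386.7 + 0.0400×111.7 = 685.8440 per 100 000.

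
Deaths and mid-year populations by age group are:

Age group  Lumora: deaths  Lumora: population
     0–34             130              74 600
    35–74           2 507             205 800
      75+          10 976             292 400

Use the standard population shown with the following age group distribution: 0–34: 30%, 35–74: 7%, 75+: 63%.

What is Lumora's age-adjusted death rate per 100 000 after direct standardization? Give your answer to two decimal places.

2502.42

Age-specific rates per 100 000 for Lumora: 174.26, 1218.17, 3753.76.
Standard weights: 0.30, 0.07, 0.63.
Standardized rate: 0.3000×174.26 + 0.0700×1218.17 + 0.6300×3753.76 = 2502.4210 per 100 000.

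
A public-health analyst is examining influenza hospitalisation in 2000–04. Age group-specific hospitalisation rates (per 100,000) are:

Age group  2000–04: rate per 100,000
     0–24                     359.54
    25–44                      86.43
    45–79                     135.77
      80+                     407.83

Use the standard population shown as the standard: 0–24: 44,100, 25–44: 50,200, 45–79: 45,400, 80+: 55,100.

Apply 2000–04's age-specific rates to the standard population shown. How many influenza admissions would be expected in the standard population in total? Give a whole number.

488

Expected influenza admissions = Σ (standard pop × age-specific rate ÷ 100,000)
= 44,100×359.54/100,000 + 50,200×86.43/100,000 + 45,400×135.77/100,000 + 55,100×407.83/100,000
= 158.56 + 43.39 + 61.64 + 224.71 = 488.30.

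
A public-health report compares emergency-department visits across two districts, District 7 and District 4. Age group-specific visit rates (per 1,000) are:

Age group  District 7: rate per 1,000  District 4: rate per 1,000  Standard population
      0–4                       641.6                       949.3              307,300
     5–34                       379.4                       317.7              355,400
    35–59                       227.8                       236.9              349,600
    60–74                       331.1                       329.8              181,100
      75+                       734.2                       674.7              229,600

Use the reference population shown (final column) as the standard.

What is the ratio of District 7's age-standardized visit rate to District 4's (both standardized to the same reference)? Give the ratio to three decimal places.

0.912

Standard total = 1,423,000; weights = 0.2160, 0.2498, 0.2457, 0.1273, 0.1613.
District 7: 0.2160×641.6 + 0.2498×379.4 + 0.2457×227.8 + 0.1273×331.1 + 0.1613×734.2 = 449.8776 per 1,000.
District 4: 0.2160×949.3 + 0.2498×317.7 + 0.2457×236.9 + 0.1273×329.8 + 0.1613×674.7 = 493.3862 per 1,000.
Ratio = 449.8776 ÷ 493.3862 = 0.91182.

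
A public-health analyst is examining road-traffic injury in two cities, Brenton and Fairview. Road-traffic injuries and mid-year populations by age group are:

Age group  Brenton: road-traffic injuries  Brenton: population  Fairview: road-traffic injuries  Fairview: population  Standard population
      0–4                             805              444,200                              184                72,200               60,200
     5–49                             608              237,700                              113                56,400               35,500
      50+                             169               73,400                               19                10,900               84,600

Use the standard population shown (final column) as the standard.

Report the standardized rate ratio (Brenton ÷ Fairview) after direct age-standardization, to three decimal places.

Age-specific rates per 100,000 for Brenton: 181.22, 255.78, 230.25.
For Fairview: 254.85, 200.35, 174.31.
Standard total = 180,300; weights = 0.3339, 0.1969, 0.4692.
Brenton: 0.3339×181.22 + 0.1969×255.78 + 0.4692×230.25 = 218.9064 per 100,000.
Fairview: 0.3339×254.85 + 0.1969×200.35 + 0.4692×174.31 = 206.3295 per 100,000.
Ratio = 218.9064 ÷ 206.3295 = 1.06096.

1.061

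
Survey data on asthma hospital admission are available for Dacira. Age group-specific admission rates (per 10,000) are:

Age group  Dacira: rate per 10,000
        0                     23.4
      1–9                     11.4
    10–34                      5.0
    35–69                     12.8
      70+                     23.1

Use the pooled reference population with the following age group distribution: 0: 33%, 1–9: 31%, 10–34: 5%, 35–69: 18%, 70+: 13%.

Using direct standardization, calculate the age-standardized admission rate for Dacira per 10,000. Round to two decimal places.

Standard weights: 0.33, 0.31, 0.05, 0.18, 0.13.
Standardized rate: 0.3300×23.4 + 0.3100×11.4 + 0.0500×5.0 + 0.1800×12.8 + 0.1300×23.1 = 16.8130 per 10,000.

16.81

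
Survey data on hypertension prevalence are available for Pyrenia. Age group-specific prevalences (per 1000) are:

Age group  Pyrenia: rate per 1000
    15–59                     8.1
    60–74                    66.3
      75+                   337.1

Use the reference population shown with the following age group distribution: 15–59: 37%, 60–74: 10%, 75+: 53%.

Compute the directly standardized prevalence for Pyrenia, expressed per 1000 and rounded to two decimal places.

Standard weights: 0.37, 0.10, 0.53.
Standardized rate: 0.3700×8.1 + 0.1000×66.3 + 0.5300×337.1 = 188.2900 per 1000.

188.29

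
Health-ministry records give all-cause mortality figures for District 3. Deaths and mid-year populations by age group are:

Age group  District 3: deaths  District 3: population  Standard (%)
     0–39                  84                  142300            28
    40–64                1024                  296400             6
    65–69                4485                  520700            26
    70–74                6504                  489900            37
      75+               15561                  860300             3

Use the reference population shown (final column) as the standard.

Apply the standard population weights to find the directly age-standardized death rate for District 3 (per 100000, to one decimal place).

Age-specific rates per 100000 for District 3: 59.03, 345.48, 861.34, 1327.62, 1808.79.
Standard weights: 0.28, 0.06, 0.26, 0.37, 0.03.
Standardized rate: 0.2800×59.03 + 0.0600×345.48 + 0.2600×861.34 + 0.3700×1327.62 + 0.0300×1808.79 = 806.6880 per 100000.

806.7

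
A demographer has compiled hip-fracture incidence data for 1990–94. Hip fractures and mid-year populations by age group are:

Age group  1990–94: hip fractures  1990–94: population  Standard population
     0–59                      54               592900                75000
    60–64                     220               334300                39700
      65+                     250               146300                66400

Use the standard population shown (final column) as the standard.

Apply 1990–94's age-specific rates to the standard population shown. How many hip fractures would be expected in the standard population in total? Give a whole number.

146

Age-specific rates per 100000 for 1990–94: 9.11, 65.81, 170.88.
Expected hip fractures = Σ (standard pop × age-specific rate ÷ 100000)
= 75000×9.11/100000 + 39700×65.81/100000 + 66400×170.88/100000
= 6.83 + 26.13 + 113.47 = 146.42.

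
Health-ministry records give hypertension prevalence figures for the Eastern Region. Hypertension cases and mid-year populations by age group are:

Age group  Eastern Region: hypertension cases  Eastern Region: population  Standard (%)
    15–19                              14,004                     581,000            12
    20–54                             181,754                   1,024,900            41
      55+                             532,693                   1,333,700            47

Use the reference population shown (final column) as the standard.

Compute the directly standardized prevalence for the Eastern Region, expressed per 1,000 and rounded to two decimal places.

Age-specific rates per 1,000 for the Eastern Region: 24.103, 177.338, 399.410.
Standard weights: 0.12, 0.41, 0.47.
Standardized rate: 0.1200×24.103 + 0.4100×177.338 + 0.4700×399.410 = 263.3237 per 1,000.

263.32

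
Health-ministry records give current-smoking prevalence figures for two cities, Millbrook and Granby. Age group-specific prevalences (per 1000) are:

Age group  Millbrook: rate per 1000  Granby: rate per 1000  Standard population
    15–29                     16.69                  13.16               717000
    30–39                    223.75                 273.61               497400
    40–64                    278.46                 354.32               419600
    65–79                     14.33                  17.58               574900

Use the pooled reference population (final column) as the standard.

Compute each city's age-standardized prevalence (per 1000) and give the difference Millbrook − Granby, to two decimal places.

Standard total = 2208900; weights = 0.3246, 0.2252, 0.1900, 0.2603.
Millbrook: 0.3246×16.69 + 0.2252×223.75 + 0.1900×278.46 + 0.2603×14.33 = 112.4271 per 1000.
Granby: 0.3246×13.16 + 0.2252×273.61 + 0.1900×354.32 + 0.2603×17.58 = 137.7648 per 1000.
Difference = 112.4271 − 137.7648 = -25.3378.

-25.34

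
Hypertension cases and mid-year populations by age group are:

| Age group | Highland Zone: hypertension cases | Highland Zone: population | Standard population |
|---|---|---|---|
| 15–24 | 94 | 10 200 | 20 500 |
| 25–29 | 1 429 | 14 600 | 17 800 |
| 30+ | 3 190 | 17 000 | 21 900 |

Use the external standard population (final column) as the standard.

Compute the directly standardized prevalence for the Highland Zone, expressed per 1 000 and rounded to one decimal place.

Age-specific rates per 1 000 for the Highland Zone: 9.216, 97.877, 187.647.
Standard total = 60 200; weights = 0.3405, 0.2957, 0.3638.
Standardized rate: 0.3405×9.216 + 0.2957×97.877 + 0.3638×187.647 = 100.3422 per 1 000.

100.3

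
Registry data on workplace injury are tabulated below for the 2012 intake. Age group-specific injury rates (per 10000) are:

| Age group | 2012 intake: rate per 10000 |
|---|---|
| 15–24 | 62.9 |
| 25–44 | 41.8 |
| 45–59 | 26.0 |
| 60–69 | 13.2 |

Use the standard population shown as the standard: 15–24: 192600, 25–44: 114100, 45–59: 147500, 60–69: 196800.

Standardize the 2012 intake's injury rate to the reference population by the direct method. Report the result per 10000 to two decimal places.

35.82

Standard total = 651000; weights = 0.2959, 0.1753, 0.2266, 0.3023.
Standardized rate: 0.2959×62.9 + 0.1753×41.8 + 0.2266×26.0 + 0.3023×13.2 = 35.8167 per 10000.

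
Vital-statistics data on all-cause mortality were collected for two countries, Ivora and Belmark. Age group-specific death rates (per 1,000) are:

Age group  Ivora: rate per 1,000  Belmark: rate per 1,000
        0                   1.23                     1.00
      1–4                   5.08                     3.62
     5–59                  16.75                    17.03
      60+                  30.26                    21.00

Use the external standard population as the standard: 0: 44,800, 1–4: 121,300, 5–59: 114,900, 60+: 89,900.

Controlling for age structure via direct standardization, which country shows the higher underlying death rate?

Standard total = 370,900; weights = 0.1208, 0.3270, 0.3098, 0.2424.
Ivora: 0.1208×1.23 + 0.3270×5.08 + 0.3098×16.75 + 0.2424×30.26 = 14.3334 per 1,000.
Belmark: 0.1208×1.00 + 0.3270×3.62 + 0.3098×17.03 + 0.2424×21.00 = 11.6704 per 1,000.

Ivora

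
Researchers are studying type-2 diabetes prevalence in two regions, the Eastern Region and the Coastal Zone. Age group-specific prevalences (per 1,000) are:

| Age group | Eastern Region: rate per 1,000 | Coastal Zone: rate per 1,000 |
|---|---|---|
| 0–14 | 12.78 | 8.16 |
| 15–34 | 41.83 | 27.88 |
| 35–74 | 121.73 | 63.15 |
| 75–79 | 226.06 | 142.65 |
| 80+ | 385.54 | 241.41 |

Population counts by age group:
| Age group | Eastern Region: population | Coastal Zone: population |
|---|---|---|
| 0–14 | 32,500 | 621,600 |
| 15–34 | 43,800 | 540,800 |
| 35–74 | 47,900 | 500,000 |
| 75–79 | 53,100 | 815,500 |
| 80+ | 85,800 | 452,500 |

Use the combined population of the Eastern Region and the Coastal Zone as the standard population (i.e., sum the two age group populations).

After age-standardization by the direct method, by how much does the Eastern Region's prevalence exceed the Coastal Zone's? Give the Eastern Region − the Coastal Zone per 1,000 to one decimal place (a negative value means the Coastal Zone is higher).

60.5

Combined standard total = 3,193,500; weights = 0.2048, 0.1831, 0.1716, 0.2720, 0.1686.
The Eastern Region: 0.2048×12.78 + 0.1831×41.83 + 0.1716×121.73 + 0.2720×226.06 + 0.1686×385.54 = 157.6330 per 1,000.
The Coastal Zone: 0.2048×8.16 + 0.1831×27.88 + 0.1716×63.15 + 0.2720×142.65 + 0.1686×241.41 = 97.1012 per 1,000.
Difference = 157.6330 − 97.1012 = 60.5318.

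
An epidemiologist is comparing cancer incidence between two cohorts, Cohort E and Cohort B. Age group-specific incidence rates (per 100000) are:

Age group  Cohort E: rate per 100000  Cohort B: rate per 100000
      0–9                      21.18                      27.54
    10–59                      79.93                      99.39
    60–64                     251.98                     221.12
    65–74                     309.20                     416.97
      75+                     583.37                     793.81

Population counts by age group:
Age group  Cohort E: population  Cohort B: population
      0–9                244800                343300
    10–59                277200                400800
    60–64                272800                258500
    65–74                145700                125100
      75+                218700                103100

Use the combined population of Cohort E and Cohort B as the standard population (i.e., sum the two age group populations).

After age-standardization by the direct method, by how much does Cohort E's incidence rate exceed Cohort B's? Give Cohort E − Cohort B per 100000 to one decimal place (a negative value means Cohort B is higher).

-40.8

Combined standard total = 2390000; weights = 0.2461, 0.2837, 0.2223, 0.1133, 0.1346.
Cohort E: 0.2461×21.18 + 0.2837×79.93 + 0.2223×251.98 + 0.1133×309.20 + 0.1346×583.37 = 197.4834 per 100000.
Cohort B: 0.2461×27.54 + 0.2837×99.39 + 0.2223×221.12 + 0.1133×416.97 + 0.1346×793.81 = 238.2541 per 100000.
Difference = 197.4834 − 238.2541 = -40.7707.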